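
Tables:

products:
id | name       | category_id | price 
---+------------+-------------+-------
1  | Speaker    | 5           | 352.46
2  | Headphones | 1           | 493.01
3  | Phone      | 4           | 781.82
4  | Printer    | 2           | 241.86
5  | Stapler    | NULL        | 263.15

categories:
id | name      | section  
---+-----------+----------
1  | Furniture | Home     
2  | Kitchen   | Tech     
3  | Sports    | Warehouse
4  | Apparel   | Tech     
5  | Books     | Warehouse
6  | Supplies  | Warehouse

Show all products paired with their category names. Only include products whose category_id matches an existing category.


INNER JOIN keeps only products rows whose category_id matches an id in categories. Walk through each product:
  - product 1 (Speaker): category_id=5 -> matches Books
  - product 2 (Headphones): category_id=1 -> matches Furniture
  - product 3 (Phone): category_id=4 -> matches Apparel
  - product 4 (Printer): category_id=2 -> matches Kitchen
  - product 5 (Stapler): category_id=NULL, no match -> dropped
So 1 of 5 rows is dropped.

SQL:
SELECT a.name, b.name AS category
FROM products a
INNER JOIN categories b ON a.category_id = b.id

Result:
name       | category 
-----------+----------
Speaker    | Books    
Headphones | Furniture
Phone      | Apparel  
Printer    | Kitchen  


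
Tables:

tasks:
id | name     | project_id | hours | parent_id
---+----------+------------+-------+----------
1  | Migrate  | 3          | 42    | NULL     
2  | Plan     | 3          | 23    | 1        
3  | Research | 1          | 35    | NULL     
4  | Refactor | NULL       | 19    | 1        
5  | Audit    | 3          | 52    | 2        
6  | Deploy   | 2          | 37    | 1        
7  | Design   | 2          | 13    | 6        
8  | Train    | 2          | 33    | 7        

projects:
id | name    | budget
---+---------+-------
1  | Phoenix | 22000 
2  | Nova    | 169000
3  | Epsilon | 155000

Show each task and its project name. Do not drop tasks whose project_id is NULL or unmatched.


LEFT JOIN keeps every row from tasks (the left table); where project_id has no match in projects, the project columns become NULL. Walk through each task:
  - task 1 (Migrate): project_id=3 -> matches Epsilon
  - task 2 (Plan): project_id=3 -> matches Epsilon
  - task 3 (Research): project_id=1 -> matches Phoenix
  - task 4 (Refactor): project_id=NULL, no match -> kept with NULL
  - task 5 (Audit): project_id=3 -> matches Epsilon
  - task 6 (Deploy): project_id=2 -> matches Nova
  - task 7 (Design): project_id=2 -> matches Nova
  - task 8 (Train): project_id=2 -> matches Nova
All 8 rows appear; 1 has NULL project.

SQL:
SELECT a.name, b.name AS project
FROM tasks a
LEFT JOIN projects b ON a.project_id = b.id

Result:
name     | project
---------+--------
Migrate  | Epsilon
Plan     | Epsilon
Research | Phoenix
Refactor | NULL   
Audit    | Epsilon
Deploy   | Nova   
Design   | Nova   
Train    | Nova   


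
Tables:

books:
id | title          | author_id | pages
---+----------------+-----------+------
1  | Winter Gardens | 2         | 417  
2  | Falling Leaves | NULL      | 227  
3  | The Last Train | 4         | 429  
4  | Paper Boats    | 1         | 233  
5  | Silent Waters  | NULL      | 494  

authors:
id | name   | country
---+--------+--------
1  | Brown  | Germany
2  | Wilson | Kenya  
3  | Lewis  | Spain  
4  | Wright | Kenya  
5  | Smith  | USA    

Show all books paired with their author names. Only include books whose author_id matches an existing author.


INNER JOIN keeps only books rows whose author_id matches an id in authors. Walk through each book:
  - book 1 (Winter Gardens): author_id=2 -> matches Wilson
  - book 2 (Falling Leaves): author_id=NULL, no match -> dropped
  - book 3 (The Last Train): author_id=4 -> matches Wright
  - book 4 (Paper Boats): author_id=1 -> matches Brown
  - book 5 (Silent Waters): author_id=NULL, no match -> dropped
So 2 of 5 rows are dropped.

SQL:
SELECT a.title, b.name AS author
FROM books a
INNER JOIN authors b ON a.author_id = b.id

Result:
title          | author
---------------+-------
Winter Gardens | Wilson
The Last Train | Wright
Paper Boats    | Brown 


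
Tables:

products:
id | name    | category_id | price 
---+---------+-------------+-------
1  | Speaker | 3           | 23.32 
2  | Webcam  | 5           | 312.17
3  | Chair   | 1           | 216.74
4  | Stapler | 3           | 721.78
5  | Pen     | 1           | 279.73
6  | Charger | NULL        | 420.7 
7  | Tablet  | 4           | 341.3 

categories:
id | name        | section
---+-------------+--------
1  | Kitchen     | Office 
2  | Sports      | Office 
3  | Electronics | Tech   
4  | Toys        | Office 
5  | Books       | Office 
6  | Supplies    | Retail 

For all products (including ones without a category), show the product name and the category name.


LEFT JOIN keeps every row from products (the left table); where category_id has no match in categories, the category columns become NULL. Walk through each product:
  - product 1 (Speaker): category_id=3 -> matches Electronics
  - product 2 (Webcam): category_id=5 -> matches Books
  - product 3 (Chair): category_id=1 -> matches Kitchen
  - product 4 (Stapler): category_id=3 -> matches Electronics
  - product 5 (Pen): category_id=1 -> matches Kitchen
  - product 6 (Charger): category_id=NULL, no match -> kept with NULL
  - product 7 (Tablet): category_id=4 -> matches Toys
All 7 rows appear; 1 has NULL category.

SQL:
SELECT a.name, b.name AS category
FROM products a
LEFT JOIN categories b ON a.category_id = b.id

Result:
name    | category   
--------+------------
Speaker | Electronics
Webcam  | Books      
Chair   | Kitchen    
Stapler | Electronics
Pen     | Kitchen    
Charger | NULL       
Tablet  | Toys       


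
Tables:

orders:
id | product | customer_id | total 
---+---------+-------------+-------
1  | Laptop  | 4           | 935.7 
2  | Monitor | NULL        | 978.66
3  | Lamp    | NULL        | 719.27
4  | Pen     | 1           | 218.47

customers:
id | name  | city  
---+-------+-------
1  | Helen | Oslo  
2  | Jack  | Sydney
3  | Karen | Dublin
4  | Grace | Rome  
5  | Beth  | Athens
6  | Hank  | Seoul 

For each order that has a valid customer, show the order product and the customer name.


INNER JOIN keeps only orders rows whose customer_id matches an id in customers. Walk through each order:
  - order 1 (Laptop): customer_id=4 -> matches Grace
  - order 2 (Monitor): customer_id=NULL, no match -> dropped
  - order 3 (Lamp): customer_id=NULL, no match -> dropped
  - order 4 (Pen): customer_id=1 -> matches Helen
So 2 of 4 rows are dropped.

SQL:
SELECT a.product, b.name AS customer
FROM orders a
INNER JOIN customers b ON a.customer_id = b.id

Result:
product | customer
--------+---------
Laptop  | Grace   
Pen     | Helen   


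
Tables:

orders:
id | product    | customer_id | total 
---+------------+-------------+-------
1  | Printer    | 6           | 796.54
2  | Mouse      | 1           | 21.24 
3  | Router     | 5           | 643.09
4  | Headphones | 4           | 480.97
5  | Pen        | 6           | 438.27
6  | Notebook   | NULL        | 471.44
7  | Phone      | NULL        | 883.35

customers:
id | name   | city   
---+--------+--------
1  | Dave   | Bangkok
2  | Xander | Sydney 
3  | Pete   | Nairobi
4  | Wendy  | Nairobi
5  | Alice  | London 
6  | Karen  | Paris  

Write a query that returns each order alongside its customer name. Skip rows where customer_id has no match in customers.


INNER JOIN keeps only orders rows whose customer_id matches an id in customers. Walk through each order:
  - order 1 (Printer): customer_id=6 -> matches Karen
  - order 2 (Mouse): customer_id=1 -> matches Dave
  - order 3 (Router): customer_id=5 -> matches Alice
  - order 4 (Headphones): customer_id=4 -> matches Wendy
  - order 5 (Pen): customer_id=6 -> matches Karen
  - order 6 (Notebook): customer_id=NULL, no match -> dropped
  - order 7 (Phone): customer_id=NULL, no match -> dropped
So 2 of 7 rows are dropped.

SQL:
SELECT a.product, b.name AS customer
FROM orders a
INNER JOIN customers b ON a.customer_id = b.id

Result:
product    | customer
-----------+---------
Printer    | Karen   
Mouse      | Dave    
Router     | Alice   
Headphones | Wendy   
Pen        | Karen   


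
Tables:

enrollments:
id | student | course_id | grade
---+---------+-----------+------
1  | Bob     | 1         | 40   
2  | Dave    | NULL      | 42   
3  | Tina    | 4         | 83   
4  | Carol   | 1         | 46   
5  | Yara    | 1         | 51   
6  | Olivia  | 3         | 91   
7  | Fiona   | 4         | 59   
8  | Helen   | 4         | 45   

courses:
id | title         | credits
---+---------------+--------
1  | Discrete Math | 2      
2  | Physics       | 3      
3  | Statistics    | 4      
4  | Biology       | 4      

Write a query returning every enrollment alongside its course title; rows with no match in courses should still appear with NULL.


LEFT JOIN keeps every row from enrollments (the left table); where course_id has no match in courses, the course columns become NULL. Walk through each enrollment:
  - enrollment 1 (Bob): course_id=1 -> matches Discrete Math
  - enrollment 2 (Dave): course_id=NULL, no match -> kept with NULL
  - enrollment 3 (Tina): course_id=4 -> matches Biology
  - enrollment 4 (Carol): course_id=1 -> matches Discrete Math
  - enrollment 5 (Yara): course_id=1 -> matches Discrete Math
  - enrollment 6 (Olivia): course_id=3 -> matches Statistics
  - enrollment 7 (Fiona): course_id=4 -> matches Biology
  - enrollment 8 (Helen): course_id=4 -> matches Biology
All 8 rows appear; 1 has NULL course.

SQL:
SELECT a.student, b.title AS course
FROM enrollments a
LEFT JOIN courses b ON a.course_id = b.id

Result:
student | course       
--------+--------------
Bob     | Discrete Math
Dave    | NULL         
Tina    | Biology      
Carol   | Discrete Math
Yara    | Discrete Math
Olivia  | Statistics   
Fiona   | Biology      
Helen   | Biology      


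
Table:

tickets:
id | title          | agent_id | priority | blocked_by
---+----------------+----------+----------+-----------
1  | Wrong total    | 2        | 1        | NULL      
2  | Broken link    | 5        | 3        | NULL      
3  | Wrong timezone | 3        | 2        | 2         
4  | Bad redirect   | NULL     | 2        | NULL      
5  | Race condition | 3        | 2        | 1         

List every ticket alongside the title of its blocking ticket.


This is a self-join: tickets is joined to a second copy of itself, matching each row's blocked_by to another row's id. Use LEFT JOIN so rows with blocked_by=NULL are kept.
  - ticket 1 (Wrong total): blocked_by=NULL -> NULL
  - ticket 2 (Broken link): blocked_by=NULL -> NULL
  - ticket 3 (Wrong timezone): blocked_by=2 -> Broken link
  - ticket 4 (Bad redirect): blocked_by=NULL -> NULL
  - ticket 5 (Race condition): blocked_by=1 -> Wrong total

SQL:
SELECT a.title AS item, b.title AS blocked_by
FROM tickets a
LEFT JOIN tickets b ON a.blocked_by = b.id

Result:
item           | blocked_by 
---------------+------------
Wrong total    | NULL       
Broken link    | NULL       
Wrong timezone | Broken link
Bad redirect   | NULL       
Race condition | Wrong total


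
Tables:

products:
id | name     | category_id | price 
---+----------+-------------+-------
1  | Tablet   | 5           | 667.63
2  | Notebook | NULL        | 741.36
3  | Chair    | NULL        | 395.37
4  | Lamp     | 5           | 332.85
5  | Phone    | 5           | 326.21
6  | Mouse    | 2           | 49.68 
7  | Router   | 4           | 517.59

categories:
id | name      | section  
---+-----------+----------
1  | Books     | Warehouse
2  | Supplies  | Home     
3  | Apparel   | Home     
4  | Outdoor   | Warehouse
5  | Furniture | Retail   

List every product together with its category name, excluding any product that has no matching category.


INNER JOIN keeps only products rows whose category_id matches an id in categories. Walk through each product:
  - product 1 (Tablet): category_id=5 -> matches Furniture
  - product 2 (Notebook): category_id=NULL, no match -> dropped
  - product 3 (Chair): category_id=NULL, no match -> dropped
  - product 4 (Lamp): category_id=5 -> matches Furniture
  - product 5 (Phone): category_id=5 -> matches Furniture
  - product 6 (Mouse): category_id=2 -> matches Supplies
  - product 7 (Router): category_id=4 -> matches Outdoor
So 2 of 7 rows are dropped.

SQL:
SELECT a.name, b.name AS category
FROM products a
INNER JOIN categories b ON a.category_id = b.id

Result:
name   | category 
-------+----------
Tablet | Furniture
Lamp   | Furniture
Phone  | Furniture
Mouse  | Supplies 
Router | Outdoor  


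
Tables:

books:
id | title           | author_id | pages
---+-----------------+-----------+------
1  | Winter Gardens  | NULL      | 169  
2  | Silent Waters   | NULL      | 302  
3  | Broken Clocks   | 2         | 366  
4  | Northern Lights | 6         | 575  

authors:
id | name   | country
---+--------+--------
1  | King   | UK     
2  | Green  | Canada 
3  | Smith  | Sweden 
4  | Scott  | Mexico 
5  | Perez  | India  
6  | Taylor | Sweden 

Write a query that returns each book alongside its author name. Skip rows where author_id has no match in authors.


INNER JOIN keeps only books rows whose author_id matches an id in authors. Walk through each book:
  - book 1 (Winter Gardens): author_id=NULL, no match -> dropped
  - book 2 (Silent Waters): author_id=NULL, no match -> dropped
  - book 3 (Broken Clocks): author_id=2 -> matches Green
  - book 4 (Northern Lights): author_id=6 -> matches Taylor
So 2 of 4 rows are dropped.

SQL:
SELECT a.title, b.name AS author
FROM books a
INNER JOIN authors b ON a.author_id = b.id

Result:
title           | author
----------------+-------
Broken Clocks   | Green 
Northern Lights | Taylor


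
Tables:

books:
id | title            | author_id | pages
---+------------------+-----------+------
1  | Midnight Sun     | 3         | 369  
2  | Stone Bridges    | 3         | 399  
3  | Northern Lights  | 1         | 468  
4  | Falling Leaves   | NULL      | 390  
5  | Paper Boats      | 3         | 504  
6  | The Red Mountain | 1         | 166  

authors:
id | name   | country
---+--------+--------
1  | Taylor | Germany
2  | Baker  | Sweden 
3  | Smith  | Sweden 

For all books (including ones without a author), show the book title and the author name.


LEFT JOIN keeps every row from books (the left table); where author_id has no match in authors, the author columns become NULL. Walk through each book:
  - book 1 (Midnight Sun): author_id=3 -> matches Smith
  - book 2 (Stone Bridges): author_id=3 -> matches Smith
  - book 3 (Northern Lights): author_id=1 -> matches Taylor
  - book 4 (Falling Leaves): author_id=NULL, no match -> kept with NULL
  - book 5 (Paper Boats): author_id=3 -> matches Smith
  - book 6 (The Red Mountain): author_id=1 -> matches Taylor
All 6 rows appear; 1 has NULL author.

SQL:
SELECT a.title, b.name AS author
FROM books a
LEFT JOIN authors b ON a.author_id = b.id

Result:
title            | author
-----------------+-------
Midnight Sun     | Smith 
Stone Bridges    | Smith 
Northern Lights  | Taylor
Falling Leaves   | NULL  
Paper Boats      | Smith 
The Red Mountain | Taylor


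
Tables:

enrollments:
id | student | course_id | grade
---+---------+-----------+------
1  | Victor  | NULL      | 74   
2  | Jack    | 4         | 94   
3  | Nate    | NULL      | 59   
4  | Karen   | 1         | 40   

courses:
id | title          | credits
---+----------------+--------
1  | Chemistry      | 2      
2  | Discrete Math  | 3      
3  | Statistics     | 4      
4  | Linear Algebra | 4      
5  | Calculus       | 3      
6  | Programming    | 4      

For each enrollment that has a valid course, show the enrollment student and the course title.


INNER JOIN keeps only enrollments rows whose course_id matches an id in courses. Walk through each enrollment:
  - enrollment 1 (Victor): course_id=NULL, no match -> dropped
  - enrollment 2 (Jack): course_id=4 -> matches Linear Algebra
  - enrollment 3 (Nate): course_id=NULL, no match -> dropped
  - enrollment 4 (Karen): course_id=1 -> matches Chemistry
So 2 of 4 rows are dropped.

SQL:
SELECT a.student, b.title AS course
FROM enrollments a
INNER JOIN courses b ON a.course_id = b.id

Result:
student | course        
--------+---------------
Jack    | Linear Algebra
Karen   | Chemistry     


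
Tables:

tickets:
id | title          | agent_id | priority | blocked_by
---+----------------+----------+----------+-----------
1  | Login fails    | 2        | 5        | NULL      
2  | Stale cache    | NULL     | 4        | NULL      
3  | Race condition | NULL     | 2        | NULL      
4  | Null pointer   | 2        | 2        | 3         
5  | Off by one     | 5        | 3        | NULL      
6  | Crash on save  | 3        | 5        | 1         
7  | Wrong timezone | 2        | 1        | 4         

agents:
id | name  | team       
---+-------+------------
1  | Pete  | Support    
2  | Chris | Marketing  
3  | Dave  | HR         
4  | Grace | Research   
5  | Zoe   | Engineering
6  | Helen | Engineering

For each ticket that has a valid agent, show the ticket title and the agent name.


INNER JOIN keeps only tickets rows whose agent_id matches an id in agents. Walk through each ticket:
  - ticket 1 (Login fails): agent_id=2 -> matches Chris
  - ticket 2 (Stale cache): agent_id=NULL, no match -> dropped
  - ticket 3 (Race condition): agent_id=NULL, no match -> dropped
  - ticket 4 (Null pointer): agent_id=2 -> matches Chris
  - ticket 5 (Off by one): agent_id=5 -> matches Zoe
  - ticket 6 (Crash on save): agent_id=3 -> matches Dave
  - ticket 7 (Wrong timezone): agent_id=2 -> matches Chris
So 2 of 7 rows are dropped.

SQL:
SELECT a.title, b.name AS agent
FROM tickets a
INNER JOIN agents b ON a.agent_id = b.id

Result:
title          | agent
---------------+------
Login fails    | Chris
Null pointer   | Chris
Off by one     | Zoe  
Crash on save  | Dave 
Wrong timezone | Chris


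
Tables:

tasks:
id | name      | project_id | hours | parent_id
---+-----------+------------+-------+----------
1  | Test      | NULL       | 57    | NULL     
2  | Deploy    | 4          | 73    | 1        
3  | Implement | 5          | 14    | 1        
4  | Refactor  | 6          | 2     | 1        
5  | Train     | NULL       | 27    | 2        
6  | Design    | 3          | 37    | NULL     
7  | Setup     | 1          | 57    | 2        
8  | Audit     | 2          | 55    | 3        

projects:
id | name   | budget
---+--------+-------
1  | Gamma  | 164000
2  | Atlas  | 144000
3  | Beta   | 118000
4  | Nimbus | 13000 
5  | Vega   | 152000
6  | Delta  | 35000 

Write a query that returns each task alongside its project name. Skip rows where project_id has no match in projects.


INNER JOIN keeps only tasks rows whose project_id matches an id in projects. Walk through each task:
  - task 1 (Test): project_id=NULL, no match -> dropped
  - task 2 (Deploy): project_id=4 -> matches Nimbus
  - task 3 (Implement): project_id=5 -> matches Vega
  - task 4 (Refactor): project_id=6 -> matches Delta
  - task 5 (Train): project_id=NULL, no match -> dropped
  - task 6 (Design): project_id=3 -> matches Beta
  - task 7 (Setup): project_id=1 -> matches Gamma
  - task 8 (Audit): project_id=2 -> matches Atlas
So 2 of 8 rows are dropped.

SQL:
SELECT a.name, b.name AS project
FROM tasks a
INNER JOIN projects b ON a.project_id = b.id

Result:
name      | project
----------+--------
Deploy    | Nimbus 
Implement | Vega   
Refactor  | Delta  
Design    | Beta   
Setup     | Gamma  
Audit     | Atlas  


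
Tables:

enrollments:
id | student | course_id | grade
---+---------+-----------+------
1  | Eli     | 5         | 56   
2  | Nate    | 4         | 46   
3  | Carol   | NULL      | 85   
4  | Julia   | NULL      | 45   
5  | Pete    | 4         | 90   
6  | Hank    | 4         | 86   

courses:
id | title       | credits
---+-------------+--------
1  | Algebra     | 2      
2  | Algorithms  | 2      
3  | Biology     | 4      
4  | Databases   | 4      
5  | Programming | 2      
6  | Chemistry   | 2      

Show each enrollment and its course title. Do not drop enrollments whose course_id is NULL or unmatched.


LEFT JOIN keeps every row from enrollments (the left table); where course_id has no match in courses, the course columns become NULL. Walk through each enrollment:
  - enrollment 1 (Eli): course_id=5 -> matches Programming
  - enrollment 2 (Nate): course_id=4 -> matches Databases
  - enrollment 3 (Carol): course_id=NULL, no match -> kept with NULL
  - enrollment 4 (Julia): course_id=NULL, no match -> kept with NULL
  - enrollment 5 (Pete): course_id=4 -> matches Databases
  - enrollment 6 (Hank): course_id=4 -> matches Databases
All 6 rows appear; 2 have NULL course.

SQL:
SELECT a.student, b.title AS course
FROM enrollments a
LEFT JOIN courses b ON a.course_id = b.id

Result:
student | course     
--------+------------
Eli     | Programming
Nate    | Databases  
Carol   | NULL       
Julia   | NULL       
Pete    | Databases  
Hank    | Databases  


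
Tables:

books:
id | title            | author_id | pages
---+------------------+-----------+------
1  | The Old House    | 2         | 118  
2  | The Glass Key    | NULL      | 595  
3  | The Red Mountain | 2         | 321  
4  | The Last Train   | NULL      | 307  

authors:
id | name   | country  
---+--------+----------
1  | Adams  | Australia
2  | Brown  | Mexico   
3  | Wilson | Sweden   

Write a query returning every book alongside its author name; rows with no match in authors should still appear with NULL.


LEFT JOIN keeps every row from books (the left table); where author_id has no match in authors, the author columns become NULL. Walk through each book:
  - book 1 (The Old House): author_id=2 -> matches Brown
  - book 2 (The Glass Key): author_id=NULL, no match -> kept with NULL
  - book 3 (The Red Mountain): author_id=2 -> matches Brown
  - book 4 (The Last Train): author_id=NULL, no match -> kept with NULL
All 4 rows appear; 2 have NULL author.

SQL:
SELECT a.title, b.name AS author
FROM books a
LEFT JOIN authors b ON a.author_id = b.id

Result:
title            | author
-----------------+-------
The Old House    | Brown 
The Glass Key    | NULL  
The Red Mountain | Brown 
The Last Train   | NULL  


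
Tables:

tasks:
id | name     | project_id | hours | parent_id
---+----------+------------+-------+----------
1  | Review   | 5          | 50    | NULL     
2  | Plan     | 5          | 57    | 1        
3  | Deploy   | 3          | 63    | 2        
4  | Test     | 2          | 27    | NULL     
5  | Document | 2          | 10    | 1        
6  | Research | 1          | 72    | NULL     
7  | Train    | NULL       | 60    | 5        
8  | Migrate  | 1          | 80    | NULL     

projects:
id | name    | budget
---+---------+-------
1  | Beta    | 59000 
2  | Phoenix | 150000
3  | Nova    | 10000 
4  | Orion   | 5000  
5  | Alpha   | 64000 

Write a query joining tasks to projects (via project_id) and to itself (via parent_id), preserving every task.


Two LEFT JOINs from the same base table tasks: one to projects via project_id, one to tasks itself via parent_id. Both are LEFT so every task is preserved.
Match against projects:
  - task 1 (Review): project_id=5 -> matches Alpha
  - task 2 (Plan): project_id=5 -> matches Alpha
  - task 3 (Deploy): project_id=3 -> matches Nova
  - task 4 (Test): project_id=2 -> matches Phoenix
  - task 5 (Document): project_id=2 -> matches Phoenix
  - task 6 (Research): project_id=1 -> matches Beta
  - task 7 (Train): project_id=NULL, no match -> kept with NULL
  - task 8 (Migrate): project_id=1 -> matches Beta
Match against tasks (self):
  - task 1 (Review): parent_id=NULL -> NULL
  - task 2 (Plan): parent_id=1 -> Review
  - task 3 (Deploy): parent_id=2 -> Plan
  - task 4 (Test): parent_id=NULL -> NULL
  - task 5 (Document): parent_id=1 -> Review
  - task 6 (Research): parent_id=NULL -> NULL
  - task 7 (Train): parent_id=5 -> Document
  - task 8 (Migrate): parent_id=NULL -> NULL

SQL:
SELECT a.name, b.name AS project, c.name AS parent
FROM tasks a
LEFT JOIN projects b ON a.project_id = b.id
LEFT JOIN tasks c ON a.parent_id = c.id

Result:
name     | project | parent  
---------+---------+---------
Review   | Alpha   | NULL    
Plan     | Alpha   | Review  
Deploy   | Nova    | Plan    
Test     | Phoenix | NULL    
Document | Phoenix | Review  
Research | Beta    | NULL    
Train    | NULL    | Document
Migrate  | Beta    | NULL    


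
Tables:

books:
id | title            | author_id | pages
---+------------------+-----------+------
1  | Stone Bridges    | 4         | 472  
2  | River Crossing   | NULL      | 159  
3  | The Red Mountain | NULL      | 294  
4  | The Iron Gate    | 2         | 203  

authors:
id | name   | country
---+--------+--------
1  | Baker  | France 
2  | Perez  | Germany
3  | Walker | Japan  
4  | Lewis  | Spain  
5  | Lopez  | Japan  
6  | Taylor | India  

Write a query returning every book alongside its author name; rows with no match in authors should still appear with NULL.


LEFT JOIN keeps every row from books (the left table); where author_id has no match in authors, the author columns become NULL. Walk through each book:
  - book 1 (Stone Bridges): author_id=4 -> matches Lewis
  - book 2 (River Crossing): author_id=NULL, no match -> kept with NULL
  - book 3 (The Red Mountain): author_id=NULL, no match -> kept with NULL
  - book 4 (The Iron Gate): author_id=2 -> matches Perez
All 4 rows appear; 2 have NULL author.

SQL:
SELECT a.title, b.name AS author
FROM books a
LEFT JOIN authors b ON a.author_id = b.id

Result:
title            | author
-----------------+-------
Stone Bridges    | Lewis 
River Crossing   | NULL  
The Red Mountain | NULL  
The Iron Gate    | Perez 


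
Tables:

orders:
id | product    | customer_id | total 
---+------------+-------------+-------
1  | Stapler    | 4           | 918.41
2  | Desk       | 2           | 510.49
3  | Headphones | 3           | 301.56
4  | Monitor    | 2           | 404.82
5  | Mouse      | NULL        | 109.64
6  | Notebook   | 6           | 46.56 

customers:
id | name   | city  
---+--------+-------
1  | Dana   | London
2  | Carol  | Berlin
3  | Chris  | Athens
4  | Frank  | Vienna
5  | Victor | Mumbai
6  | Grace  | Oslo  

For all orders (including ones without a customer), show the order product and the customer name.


LEFT JOIN keeps every row from orders (the left table); where customer_id has no match in customers, the customer columns become NULL. Walk through each order:
  - order 1 (Stapler): customer_id=4 -> matches Frank
  - order 2 (Desk): customer_id=2 -> matches Carol
  - order 3 (Headphones): customer_id=3 -> matches Chris
  - order 4 (Monitor): customer_id=2 -> matches Carol
  - order 5 (Mouse): customer_id=NULL, no match -> kept with NULL
  - order 6 (Notebook): customer_id=6 -> matches Grace
All 6 rows appear; 1 has NULL customer.

SQL:
SELECT a.product, b.name AS customer
FROM orders a
LEFT JOIN customers b ON a.customer_id = b.id

Result:
product    | customer
-----------+---------
Stapler    | Frank   
Desk       | Carol   
Headphones | Chris   
Monitor    | Carol   
Mouse      | NULL    
Notebook   | Grace   


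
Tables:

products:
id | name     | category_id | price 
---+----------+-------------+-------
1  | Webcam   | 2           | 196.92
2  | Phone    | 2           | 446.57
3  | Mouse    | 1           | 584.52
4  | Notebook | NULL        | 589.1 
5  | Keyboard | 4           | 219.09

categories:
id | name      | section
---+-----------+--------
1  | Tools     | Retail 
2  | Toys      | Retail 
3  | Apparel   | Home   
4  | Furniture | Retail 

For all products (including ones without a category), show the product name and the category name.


LEFT JOIN keeps every row from products (the left table); where category_id has no match in categories, the category columns become NULL. Walk through each product:
  - product 1 (Webcam): category_id=2 -> matches Toys
  - product 2 (Phone): category_id=2 -> matches Toys
  - product 3 (Mouse): category_id=1 -> matches Tools
  - product 4 (Notebook): category_id=NULL, no match -> kept with NULL
  - product 5 (Keyboard): category_id=4 -> matches Furniture
All 5 rows appear; 1 has NULL category.

SQL:
SELECT a.name, b.name AS category
FROM products a
LEFT JOIN categories b ON a.category_id = b.id

Result:
name     | category 
---------+----------
Webcam   | Toys     
Phone    | Toys     
Mouse    | Tools    
Notebook | NULL     
Keyboard | Furniture


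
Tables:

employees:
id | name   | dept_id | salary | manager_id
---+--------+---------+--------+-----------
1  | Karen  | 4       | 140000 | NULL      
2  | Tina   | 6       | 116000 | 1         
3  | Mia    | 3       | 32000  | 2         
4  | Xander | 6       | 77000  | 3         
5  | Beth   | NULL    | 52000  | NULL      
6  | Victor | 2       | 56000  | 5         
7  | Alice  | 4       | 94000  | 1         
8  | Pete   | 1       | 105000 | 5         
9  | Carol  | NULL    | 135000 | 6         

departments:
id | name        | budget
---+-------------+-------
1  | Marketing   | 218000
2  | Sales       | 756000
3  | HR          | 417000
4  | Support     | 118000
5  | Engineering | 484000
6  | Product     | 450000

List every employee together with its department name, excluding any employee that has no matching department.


INNER JOIN keeps only employees rows whose dept_id matches an id in departments. Walk through each employee:
  - employee 1 (Karen): dept_id=4 -> matches Support
  - employee 2 (Tina): dept_id=6 -> matches Product
  - employee 3 (Mia): dept_id=3 -> matches HR
  - employee 4 (Xander): dept_id=6 -> matches Product
  - employee 5 (Beth): dept_id=NULL, no match -> dropped
  - employee 6 (Victor): dept_id=2 -> matches Sales
  - employee 7 (Alice): dept_id=4 -> matches Support
  - employee 8 (Pete): dept_id=1 -> matches Marketing
  - employee 9 (Carol): dept_id=NULL, no match -> dropped
So 2 of 9 rows are dropped.

SQL:
SELECT a.name, b.name AS department
FROM employees a
INNER JOIN departments b ON a.dept_id = b.id

Result:
name   | department
-------+-----------
Karen  | Support   
Tina   | Product   
Mia    | HR        
Xander | Product   
Victor | Sales     
Alice  | Support   
Pete   | Marketing 


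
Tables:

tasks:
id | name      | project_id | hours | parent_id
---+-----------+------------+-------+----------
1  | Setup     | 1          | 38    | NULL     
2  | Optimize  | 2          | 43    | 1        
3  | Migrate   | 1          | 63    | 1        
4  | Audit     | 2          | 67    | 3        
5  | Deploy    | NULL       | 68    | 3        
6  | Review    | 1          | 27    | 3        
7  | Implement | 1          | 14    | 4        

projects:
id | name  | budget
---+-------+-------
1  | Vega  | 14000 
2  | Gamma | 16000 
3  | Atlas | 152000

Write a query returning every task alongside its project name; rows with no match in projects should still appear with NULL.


LEFT JOIN keeps every row from tasks (the left table); where project_id has no match in projects, the project columns become NULL. Walk through each task:
  - task 1 (Setup): project_id=1 -> matches Vega
  - task 2 (Optimize): project_id=2 -> matches Gamma
  - task 3 (Migrate): project_id=1 -> matches Vega
  - task 4 (Audit): project_id=2 -> matches Gamma
  - task 5 (Deploy): project_id=NULL, no match -> kept with NULL
  - task 6 (Review): project_id=1 -> matches Vega
  - task 7 (Implement): project_id=1 -> matches Vega
All 7 rows appear; 1 has NULL project.

SQL:
SELECT a.name, b.name AS project
FROM tasks a
LEFT JOIN projects b ON a.project_id = b.id

Result:
name      | project
----------+--------
Setup     | Vega   
Optimize  | Gamma  
Migrate   | Vega   
Audit     | Gamma  
Deploy    | NULL   
Review    | Vega   
Implement | Vega   


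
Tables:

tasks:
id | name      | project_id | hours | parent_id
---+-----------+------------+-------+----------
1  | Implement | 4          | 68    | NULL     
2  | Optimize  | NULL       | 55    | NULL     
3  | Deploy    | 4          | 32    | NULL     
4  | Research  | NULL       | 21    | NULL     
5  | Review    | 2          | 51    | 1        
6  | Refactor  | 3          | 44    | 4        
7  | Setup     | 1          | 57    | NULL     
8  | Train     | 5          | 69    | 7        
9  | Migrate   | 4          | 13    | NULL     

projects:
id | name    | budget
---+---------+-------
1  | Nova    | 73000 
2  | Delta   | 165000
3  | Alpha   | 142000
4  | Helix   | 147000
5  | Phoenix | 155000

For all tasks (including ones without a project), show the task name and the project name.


LEFT JOIN keeps every row from tasks (the left table); where project_id has no match in projects, the project columns become NULL. Walk through each task:
  - task 1 (Implement): project_id=4 -> matches Helix
  - task 2 (Optimize): project_id=NULL, no match -> kept with NULL
  - task 3 (Deploy): project_id=4 -> matches Helix
  - task 4 (Research): project_id=NULL, no match -> kept with NULL
  - task 5 (Review): project_id=2 -> matches Delta
  - task 6 (Refactor): project_id=3 -> matches Alpha
  - task 7 (Setup): project_id=1 -> matches Nova
  - task 8 (Train): project_id=5 -> matches Phoenix
  - task 9 (Migrate): project_id=4 -> matches Helix
All 9 rows appear; 2 have NULL project.

SQL:
SELECT a.name, b.name AS project
FROM tasks a
LEFT JOIN projects b ON a.project_id = b.id

Result:
name      | project
----------+--------
Implement | Helix  
Optimize  | NULL   
Deploy    | Helix  
Research  | NULL   
Review    | Delta  
Refactor  | Alpha  
Setup     | Nova   
Train     | Phoenix
Migrate   | Helix  


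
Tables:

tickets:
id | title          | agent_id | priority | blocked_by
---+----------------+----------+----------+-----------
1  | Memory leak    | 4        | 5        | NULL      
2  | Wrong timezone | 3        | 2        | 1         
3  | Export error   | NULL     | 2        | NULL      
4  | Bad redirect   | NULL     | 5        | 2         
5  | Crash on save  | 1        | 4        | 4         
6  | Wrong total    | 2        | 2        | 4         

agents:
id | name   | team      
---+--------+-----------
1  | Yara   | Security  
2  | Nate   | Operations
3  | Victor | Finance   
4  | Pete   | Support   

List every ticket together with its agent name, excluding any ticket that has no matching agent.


INNER JOIN keeps only tickets rows whose agent_id matches an id in agents. Walk through each ticket:
  - ticket 1 (Memory leak): agent_id=4 -> matches Pete
  - ticket 2 (Wrong timezone): agent_id=3 -> matches Victor
  - ticket 3 (Export error): agent_id=NULL, no match -> dropped
  - ticket 4 (Bad redirect): agent_id=NULL, no match -> dropped
  - ticket 5 (Crash on save): agent_id=1 -> matches Yara
  - ticket 6 (Wrong total): agent_id=2 -> matches Nate
So 2 of 6 rows are dropped.

SQL:
SELECT a.title, b.name AS agent
FROM tickets a
INNER JOIN agents b ON a.agent_id = b.id

Result:
title          | agent 
---------------+-------
Memory leak    | Pete  
Wrong timezone | Victor
Crash on save  | Yara  
Wrong total    | Nate  


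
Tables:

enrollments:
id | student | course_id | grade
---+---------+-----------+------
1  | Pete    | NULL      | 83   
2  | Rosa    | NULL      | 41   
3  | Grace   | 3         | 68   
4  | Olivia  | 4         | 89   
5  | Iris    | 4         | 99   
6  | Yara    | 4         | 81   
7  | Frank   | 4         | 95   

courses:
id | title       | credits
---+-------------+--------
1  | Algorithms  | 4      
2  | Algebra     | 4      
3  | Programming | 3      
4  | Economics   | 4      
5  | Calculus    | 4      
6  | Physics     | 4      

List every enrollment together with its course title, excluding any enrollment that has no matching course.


INNER JOIN keeps only enrollments rows whose course_id matches an id in courses. Walk through each enrollment:
  - enrollment 1 (Pete): course_id=NULL, no match -> dropped
  - enrollment 2 (Rosa): course_id=NULL, no match -> dropped
  - enrollment 3 (Grace): course_id=3 -> matches Programming
  - enrollment 4 (Olivia): course_id=4 -> matches Economics
  - enrollment 5 (Iris): course_id=4 -> matches Economics
  - enrollment 6 (Yara): course_id=4 -> matches Economics
  - enrollment 7 (Frank): course_id=4 -> matches Economics
So 2 of 7 rows are dropped.

SQL:
SELECT a.student, b.title AS course
FROM enrollments a
INNER JOIN courses b ON a.course_id = b.id

Result:
student | course     
--------+------------
Grace   | Programming
Olivia  | Economics  
Iris    | Economics  
Yara    | Economics  
Frank   | Economics  


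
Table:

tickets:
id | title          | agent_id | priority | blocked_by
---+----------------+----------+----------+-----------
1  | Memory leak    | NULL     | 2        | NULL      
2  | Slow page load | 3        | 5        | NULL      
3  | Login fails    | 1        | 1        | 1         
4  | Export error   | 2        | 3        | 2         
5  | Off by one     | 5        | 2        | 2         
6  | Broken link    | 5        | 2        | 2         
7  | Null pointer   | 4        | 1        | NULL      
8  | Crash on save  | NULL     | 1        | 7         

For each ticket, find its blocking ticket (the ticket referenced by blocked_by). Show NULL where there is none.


This is a self-join: tickets is joined to a second copy of itself, matching each row's blocked_by to another row's id. Use LEFT JOIN so rows with blocked_by=NULL are kept.
  - ticket 1 (Memory leak): blocked_by=NULL -> NULL
  - ticket 2 (Slow page load): blocked_by=NULL -> NULL
  - ticket 3 (Login fails): blocked_by=1 -> Memory leak
  - ticket 4 (Export error): blocked_by=2 -> Slow page load
  - ticket 5 (Off by one): blocked_by=2 -> Slow page load
  - ticket 6 (Broken link): blocked_by=2 -> Slow page load
  - ticket 7 (Null pointer): blocked_by=NULL -> NULL
  - ticket 8 (Crash on save): blocked_by=7 -> Null pointer

SQL:
SELECT a.title AS item, b.title AS blocked_by
FROM tickets a
LEFT JOIN tickets b ON a.blocked_by = b.id

Result:
item           | blocked_by    
---------------+---------------
Memory leak    | NULL          
Slow page load | NULL          
Login fails    | Memory leak   
Export error   | Slow page load
Off by one     | Slow page load
Broken link    | Slow page load
Null pointer   | NULL          
Crash on save  | Null pointer  


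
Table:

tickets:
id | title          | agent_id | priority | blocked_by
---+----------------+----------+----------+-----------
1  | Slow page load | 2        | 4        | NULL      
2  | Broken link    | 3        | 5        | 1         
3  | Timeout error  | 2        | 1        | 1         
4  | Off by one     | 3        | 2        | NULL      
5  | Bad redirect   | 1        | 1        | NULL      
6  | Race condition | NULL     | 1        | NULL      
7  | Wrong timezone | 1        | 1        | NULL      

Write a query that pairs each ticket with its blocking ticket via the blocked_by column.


This is a self-join: tickets is joined to a second copy of itself, matching each row's blocked_by to another row's id. Use LEFT JOIN so rows with blocked_by=NULL are kept.
  - ticket 1 (Slow page load): blocked_by=NULL -> NULL
  - ticket 2 (Broken link): blocked_by=1 -> Slow page load
  - ticket 3 (Timeout error): blocked_by=1 -> Slow page load
  - ticket 4 (Off by one): blocked_by=NULL -> NULL
  - ticket 5 (Bad redirect): blocked_by=NULL -> NULL
  - ticket 6 (Race condition): blocked_by=NULL -> NULL
  - ticket 7 (Wrong timezone): blocked_by=NULL -> NULL

SQL:
SELECT a.title AS item, b.title AS blocked_by
FROM tickets a
LEFT JOIN tickets b ON a.blocked_by = b.id

Result:
item           | blocked_by    
---------------+---------------
Slow page load | NULL          
Broken link    | Slow page load
Timeout error  | Slow page load
Off by one     | NULL          
Bad redirect   | NULL          
Race condition | NULL          
Wrong timezone | NULL          


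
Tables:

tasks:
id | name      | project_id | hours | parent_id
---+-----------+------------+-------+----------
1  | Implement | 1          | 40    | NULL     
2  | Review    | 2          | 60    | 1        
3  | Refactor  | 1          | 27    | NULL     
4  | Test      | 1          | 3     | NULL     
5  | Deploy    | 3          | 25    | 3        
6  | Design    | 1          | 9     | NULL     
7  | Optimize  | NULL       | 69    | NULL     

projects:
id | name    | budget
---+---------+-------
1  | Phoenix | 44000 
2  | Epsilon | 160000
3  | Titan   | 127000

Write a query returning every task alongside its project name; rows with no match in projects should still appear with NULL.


LEFT JOIN keeps every row from tasks (the left table); where project_id has no match in projects, the project columns become NULL. Walk through each task:
  - task 1 (Implement): project_id=1 -> matches Phoenix
  - task 2 (Review): project_id=2 -> matches Epsilon
  - task 3 (Refactor): project_id=1 -> matches Phoenix
  - task 4 (Test): project_id=1 -> matches Phoenix
  - task 5 (Deploy): project_id=3 -> matches Titan
  - task 6 (Design): project_id=1 -> matches Phoenix
  - task 7 (Optimize): project_id=NULL, no match -> kept with NULL
All 7 rows appear; 1 has NULL project.

SQL:
SELECT a.name, b.name AS project
FROM tasks a
LEFT JOIN projects b ON a.project_id = b.id

Result:
name      | project
----------+--------
Implement | Phoenix
Review    | Epsilon
Refactor  | Phoenix
Test      | Phoenix
Deploy    | Titan  
Design    | Phoenix
Optimize  | NULL   
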